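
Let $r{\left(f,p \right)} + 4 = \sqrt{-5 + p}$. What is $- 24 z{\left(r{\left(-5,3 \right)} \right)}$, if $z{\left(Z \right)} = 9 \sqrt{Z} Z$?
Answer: $- 216 \left(-4 + i \sqrt{2}\right)^{\frac{3}{2}} \approx 921.08 + 1647.6 i$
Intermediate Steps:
$r{\left(f,p \right)} = -4 + \sqrt{-5 + p}$
$z{\left(Z \right)} = 9 Z^{\frac{3}{2}}$
$- 24 z{\left(r{\left(-5,3 \right)} \right)} = - 24 \cdot 9 \left(-4 + \sqrt{-5 + 3}\right)^{\frac{3}{2}} = - 24 \cdot 9 \left(-4 + \sqrt{-2}\right)^{\frac{3}{2}} = - 24 \cdot 9 \left(-4 + i \sqrt{2}\right)^{\frac{3}{2}} = - 216 \left(-4 + i \sqrt{2}\right)^{\frac{3}{2}}$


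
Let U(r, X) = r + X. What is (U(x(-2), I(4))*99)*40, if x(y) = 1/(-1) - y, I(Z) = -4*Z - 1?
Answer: -63360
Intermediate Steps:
I(Z) = -1 - 4*Z
x(y) = -1 - y
U(r, X) = X + r
(U(x(-2), I(4))*99)*40 = (((-1 - 4*4) + (-1 - 1*(-2)))*99)*40 = (((-1 - 16) + (-1 + 2))*99)*40 = ((-17 + 1)*99)*40 = -16*99*40 = -1584*40 = -63360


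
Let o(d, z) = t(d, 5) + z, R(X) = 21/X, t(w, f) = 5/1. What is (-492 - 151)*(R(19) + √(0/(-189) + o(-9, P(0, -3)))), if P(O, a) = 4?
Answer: -50154/19 ≈ -2639.7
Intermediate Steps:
t(w, f) = 5 (t(w, f) = 5*1 = 5)
o(d, z) = 5 + z
(-492 - 151)*(R(19) + √(0/(-189) + o(-9, P(0, -3)))) = (-492 - 151)*(21/19 + √(0/(-189) + (5 + 4))) = -643*(21*(1/19) + √(0*(-1/189) + 9)) = -643*(21/19 + √(0 + 9)) = -643*(21/19 + √9) = -643*(21/19 + 3) = -643*78/19 = -50154/19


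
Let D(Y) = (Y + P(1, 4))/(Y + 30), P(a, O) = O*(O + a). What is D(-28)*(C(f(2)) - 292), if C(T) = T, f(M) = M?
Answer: 1160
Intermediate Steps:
D(Y) = (20 + Y)/(30 + Y) (D(Y) = (Y + 4*(4 + 1))/(Y + 30) = (Y + 4*5)/(30 + Y) = (Y + 20)/(30 + Y) = (20 + Y)/(30 + Y))
D(-28)*(C(f(2)) - 292) = ((20 - 28)/(30 - 28))*(2 - 292) = (-8/2)*(-290) = ((1/2)*(-8))*(-290) = -4*(-290) = 1160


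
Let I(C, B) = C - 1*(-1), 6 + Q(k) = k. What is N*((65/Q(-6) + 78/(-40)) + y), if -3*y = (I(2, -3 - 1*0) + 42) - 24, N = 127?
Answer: -54737/30 ≈ -1824.6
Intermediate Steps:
Q(k) = -6 + k
I(C, B) = 1 + C (I(C, B) = C + 1 = 1 + C)
y = -7 (y = -(((1 + 2) + 42) - 24)/3 = -((3 + 42) - 24)/3 = -(45 - 24)/3 = -⅓*21 = -7)
N*((65/Q(-6) + 78/(-40)) + y) = 127*((65/(-6 - 6) + 78/(-40)) - 7) = 127*((65/(-12) + 78*(-1/40)) - 7) = 127*((65*(-1/12) - 39/20) - 7) = 127*((-65/12 - 39/20) - 7) = 127*(-221/30 - 7) = 127*(-431/30) = -54737/30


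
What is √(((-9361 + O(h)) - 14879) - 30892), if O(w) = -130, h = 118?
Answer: I*√55262 ≈ 235.08*I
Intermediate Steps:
√(((-9361 + O(h)) - 14879) - 30892) = √(((-9361 - 130) - 14879) - 30892) = √((-9491 - 14879) - 30892) = √(-24370 - 30892) = √(-55262) = I*√55262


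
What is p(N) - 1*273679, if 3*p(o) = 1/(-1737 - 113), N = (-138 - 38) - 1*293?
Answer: -1518918451/5550 ≈ -2.7368e+5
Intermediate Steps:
N = -469 (N = -176 - 293 = -469)
p(o) = -1/5550 (p(o) = 1/(3*(-1737 - 113)) = (⅓)/(-1850) = (⅓)*(-1/1850) = -1/5550)
p(N) - 1*273679 = -1/5550 - 1*273679 = -1/5550 - 273679 = -1518918451/5550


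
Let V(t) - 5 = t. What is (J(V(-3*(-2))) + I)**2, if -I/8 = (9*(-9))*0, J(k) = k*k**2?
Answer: 1771561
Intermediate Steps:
V(t) = 5 + t
J(k) = k**3
I = 0 (I = -8*9*(-9)*0 = -(-648)*0 = -8*0 = 0)
(J(V(-3*(-2))) + I)**2 = ((5 - 3*(-2))**3 + 0)**2 = ((5 + 6)**3 + 0)**2 = (11**3 + 0)**2 = (1331 + 0)**2 = 1331**2 = 1771561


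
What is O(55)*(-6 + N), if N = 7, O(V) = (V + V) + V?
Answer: 165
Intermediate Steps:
O(V) = 3*V (O(V) = 2*V + V = 3*V)
O(55)*(-6 + N) = (3*55)*(-6 + 7) = 165*1 = 165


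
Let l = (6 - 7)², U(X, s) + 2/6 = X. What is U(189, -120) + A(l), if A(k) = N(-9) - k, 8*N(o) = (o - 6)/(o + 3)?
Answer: 9023/48 ≈ 187.98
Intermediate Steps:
U(X, s) = -⅓ + X
l = 1 (l = (-1)² = 1)
N(o) = (-6 + o)/(8*(3 + o)) (N(o) = ((o - 6)/(o + 3))/8 = ((-6 + o)/(3 + o))/8 = (-6 + o)/(8*(3 + o)))
A(k) = 5/16 - k (A(k) = (-6 - 9)/(8*(3 - 9)) - k = (⅛)*(-15)/(-6) - k = (⅛)*(-⅙)*(-15) - k = 5/16 - k)
U(189, -120) + A(l) = (-⅓ + 189) + (5/16 - 1*1) = 566/3 + (5/16 - 1) = 566/3 - 11/16 = 9023/48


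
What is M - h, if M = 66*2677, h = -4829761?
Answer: 5006443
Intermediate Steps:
M = 176682
M - h = 176682 - 1*(-4829761) = 176682 + 4829761 = 5006443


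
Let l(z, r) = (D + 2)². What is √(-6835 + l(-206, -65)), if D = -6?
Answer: I*√6819 ≈ 82.577*I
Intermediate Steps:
l(z, r) = 16 (l(z, r) = (-6 + 2)² = (-4)² = 16)
√(-6835 + l(-206, -65)) = √(-6835 + 16) = √(-6819) = I*√6819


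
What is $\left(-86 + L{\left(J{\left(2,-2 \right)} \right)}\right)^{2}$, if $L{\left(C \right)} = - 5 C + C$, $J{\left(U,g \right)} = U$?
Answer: $8836$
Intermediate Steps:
$L{\left(C \right)} = - 4 C$
$\left(-86 + L{\left(J{\left(2,-2 \right)} \right)}\right)^{2} = \left(-86 - 8\right)^{2} = \left(-94\right)^{2} = 8836$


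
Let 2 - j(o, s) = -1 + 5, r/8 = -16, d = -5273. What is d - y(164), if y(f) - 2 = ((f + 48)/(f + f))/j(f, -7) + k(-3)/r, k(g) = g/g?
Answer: -27681463/5248 ≈ -5274.7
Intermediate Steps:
k(g) = 1
r = -128 (r = 8*(-16) = -128)
j(o, s) = -2 (j(o, s) = 2 - (-1 + 5) = 2 - 1*4 = 2 - 4 = -2)
y(f) = 255/128 - (48 + f)/(4*f) (y(f) = 2 + (((f + 48)/(f + f))/(-2) + 1/(-128)) = 2 + (((48 + f)/((2*f)))*(-½) + 1*(-1/128)) = 2 + (((48 + f)*(1/(2*f)))*(-½) - 1/128) = 2 + (((48 + f)/(2*f))*(-½) - 1/128) = 2 + (-(48 + f)/(4*f) - 1/128) = 2 + (-1/128 - (48 + f)/(4*f)) = 255/128 - (48 + f)/(4*f))
d - y(164) = -5273 - (223/128 - 12/164) = -5273 - (223/128 - 12*1/164) = -5273 - (223/128 - 3/41) = -5273 - 1*8759/5248 = -5273 - 8759/5248 = -27681463/5248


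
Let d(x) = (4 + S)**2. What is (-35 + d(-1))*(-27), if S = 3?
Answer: -378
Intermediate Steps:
d(x) = 49 (d(x) = (4 + 3)**2 = 7**2 = 49)
(-35 + d(-1))*(-27) = (-35 + 49)*(-27) = 14*(-27) = -378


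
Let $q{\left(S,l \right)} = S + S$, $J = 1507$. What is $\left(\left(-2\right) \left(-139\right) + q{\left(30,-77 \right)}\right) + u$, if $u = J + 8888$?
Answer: $10733$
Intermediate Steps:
$q{\left(S,l \right)} = 2 S$
$u = 10395$ ($u = 1507 + 8888 = 10395$)
$\left(\left(-2\right) \left(-139\right) + q{\left(30,-77 \right)}\right) + u = \left(\left(-2\right) \left(-139\right) + 2 \cdot 30\right) + 10395 = \left(278 + 60\right) + 10395 = 338 + 10395 = 10733$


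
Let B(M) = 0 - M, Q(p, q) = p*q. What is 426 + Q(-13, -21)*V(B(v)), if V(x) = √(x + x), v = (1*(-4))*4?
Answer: 426 + 1092*√2 ≈ 1970.3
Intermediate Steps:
v = -16 (v = -4*4 = -16)
B(M) = -M
V(x) = √2*√x (V(x) = √(2*x) = √2*√x)
426 + Q(-13, -21)*V(B(v)) = 426 + (-13*(-21))*(√2*√(-1*(-16))) = 426 + 273*(√2*√16) = 426 + 273*(√2*4) = 426 + 273*(4*√2) = 426 + 1092*√2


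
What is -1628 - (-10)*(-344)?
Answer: -5068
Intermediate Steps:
-1628 - (-10)*(-344) = -1628 - 1*3440 = -1628 - 3440 = -5068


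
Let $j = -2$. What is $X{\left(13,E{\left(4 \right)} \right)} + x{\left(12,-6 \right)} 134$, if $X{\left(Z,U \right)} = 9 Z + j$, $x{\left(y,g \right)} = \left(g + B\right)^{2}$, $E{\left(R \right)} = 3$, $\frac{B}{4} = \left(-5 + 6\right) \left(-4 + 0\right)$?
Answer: $64971$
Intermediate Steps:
$B = -16$ ($B = 4 \left(-5 + 6\right) \left(-4 + 0\right) = 4 \cdot 1 \left(-4\right) = 4 \left(-4\right) = -16$)
$x{\left(y,g \right)} = \left(-16 + g\right)^{2}$ ($x{\left(y,g \right)} = \left(g - 16\right)^{2} = \left(-16 + g\right)^{2}$)
$X{\left(Z,U \right)} = -2 + 9 Z$ ($X{\left(Z,U \right)} = 9 Z - 2 = -2 + 9 Z$)
$X{\left(13,E{\left(4 \right)} \right)} + x{\left(12,-6 \right)} 134 = \left(-2 + 9 \cdot 13\right) + \left(-16 - 6\right)^{2} \cdot 134 = \left(-2 + 117\right) + \left(-22\right)^{2} \cdot 134 = 115 + 484 \cdot 134 = 115 + 64856 = 64971$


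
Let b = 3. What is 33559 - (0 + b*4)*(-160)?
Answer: 35479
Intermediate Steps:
33559 - (0 + b*4)*(-160) = 33559 - (0 + 3*4)*(-160) = 33559 - (0 + 12)*(-160) = 33559 - 12*(-160) = 33559 - 1*(-1920) = 33559 + 1920 = 35479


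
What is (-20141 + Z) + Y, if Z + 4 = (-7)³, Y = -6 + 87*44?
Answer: -16666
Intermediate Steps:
Y = 3822 (Y = -6 + 3828 = 3822)
Z = -347 (Z = -4 + (-7)³ = -4 - 343 = -347)
(-20141 + Z) + Y = (-20141 - 347) + 3822 = -20488 + 3822 = -16666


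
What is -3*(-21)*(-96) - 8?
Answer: -6056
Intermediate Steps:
-3*(-21)*(-96) - 8 = 63*(-96) - 8 = -6048 - 8 = -6056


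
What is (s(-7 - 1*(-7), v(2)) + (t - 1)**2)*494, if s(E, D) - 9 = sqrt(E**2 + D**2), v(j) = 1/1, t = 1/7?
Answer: 259844/49 ≈ 5302.9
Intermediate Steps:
t = 1/7 ≈ 0.14286
v(j) = 1
s(E, D) = 9 + sqrt(D**2 + E**2) (s(E, D) = 9 + sqrt(E**2 + D**2) = 9 + sqrt(D**2 + E**2))
(s(-7 - 1*(-7), v(2)) + (t - 1)**2)*494 = ((9 + sqrt(1**2 + (-7 - 1*(-7))**2)) + (1/7 - 1)**2)*494 = ((9 + sqrt(1 + (-7 + 7)**2)) + (-6/7)**2)*494 = ((9 + sqrt(1 + 0**2)) + 36/49)*494 = ((9 + sqrt(1 + 0)) + 36/49)*494 = ((9 + sqrt(1)) + 36/49)*494 = ((9 + 1) + 36/49)*494 = (10 + 36/49)*494 = (526/49)*494 = 259844/49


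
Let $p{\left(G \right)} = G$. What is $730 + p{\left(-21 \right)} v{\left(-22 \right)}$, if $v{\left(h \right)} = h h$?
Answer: $-9434$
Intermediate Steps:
$v{\left(h \right)} = h^{2}$
$730 + p{\left(-21 \right)} v{\left(-22 \right)} = 730 - 21 \left(-22\right)^{2} = 730 - 10164 = -9434$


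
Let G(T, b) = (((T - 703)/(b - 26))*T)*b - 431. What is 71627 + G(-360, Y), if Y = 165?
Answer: 73038444/139 ≈ 5.2546e+5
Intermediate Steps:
G(T, b) = -431 + T*b*(-703 + T)/(-26 + b) (G(T, b) = (((-703 + T)/(-26 + b))*T)*b - 431 = (T*(-703 + T)/(-26 + b))*b - 431 = T*b*(-703 + T)/(-26 + b) - 431 = -431 + T*b*(-703 + T)/(-26 + b))
71627 + G(-360, Y) = 71627 + (11206 - 431*165 + 165*(-360)² - 703*(-360)*165)/(-26 + 165) = 71627 + (11206 - 71115 + 165*129600 + 41758200)/139 = 71627 + (11206 - 71115 + 21384000 + 41758200)/139 = 71627 + (1/139)*63082291 = 71627 + 63082291/139 = 73038444/139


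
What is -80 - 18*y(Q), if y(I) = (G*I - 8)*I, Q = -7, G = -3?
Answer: 1558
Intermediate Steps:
y(I) = I*(-8 - 3*I) (y(I) = (-3*I - 8)*I = (-8 - 3*I)*I = I*(-8 - 3*I))
-80 - 18*y(Q) = -80 - (-18)*(-7)*(8 + 3*(-7)) = -80 - (-18)*(-7)*(8 - 21) = -80 - (-18)*(-7)*(-13) = -80 - 18*(-91) = -80 + 1638 = 1558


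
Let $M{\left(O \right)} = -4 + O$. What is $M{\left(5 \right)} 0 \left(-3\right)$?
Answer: $0$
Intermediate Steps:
$M{\left(5 \right)} 0 \left(-3\right) = \left(-4 + 5\right) 0 \left(-3\right) = 1 \cdot 0 \left(-3\right) = 0 \left(-3\right) = 0$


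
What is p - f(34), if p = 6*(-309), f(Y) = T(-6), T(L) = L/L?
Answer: -1855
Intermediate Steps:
T(L) = 1
f(Y) = 1
p = -1854
p - f(34) = -1854 - 1*1 = -1854 - 1 = -1855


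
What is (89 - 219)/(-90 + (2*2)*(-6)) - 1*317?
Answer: -18004/57 ≈ -315.86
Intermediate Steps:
(89 - 219)/(-90 + (2*2)*(-6)) - 1*317 = -130/(-90 + 4*(-6)) - 317 = -130/(-90 - 24) - 317 = -130/(-114) - 317 = -130*(-1/114) - 317 = 65/57 - 317 = -18004/57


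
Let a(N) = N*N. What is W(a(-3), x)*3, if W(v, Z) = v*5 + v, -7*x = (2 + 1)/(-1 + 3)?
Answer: 162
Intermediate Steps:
x = -3/14 (x = -(2 + 1)/(7*(-1 + 3)) = -3/(7*2) = -⅐*3/2 = -3/14 ≈ -0.21429)
a(N) = N²
W(v, Z) = 6*v (W(v, Z) = 5*v + v = 6*v)
W(a(-3), x)*3 = (6*(-3)²)*3 = (6*9)*3 = 54*3 = 162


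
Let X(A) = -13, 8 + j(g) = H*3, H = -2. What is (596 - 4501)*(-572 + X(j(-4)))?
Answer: 2284425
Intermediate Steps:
j(g) = -14 (j(g) = -8 - 2*3 = -8 - 6 = -14)
(596 - 4501)*(-572 + X(j(-4))) = (596 - 4501)*(-572 - 13) = -3905*(-585) = 2284425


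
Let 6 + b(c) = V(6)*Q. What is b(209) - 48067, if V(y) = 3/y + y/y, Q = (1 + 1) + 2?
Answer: -48067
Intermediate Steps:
Q = 4 (Q = 2 + 2 = 4)
V(y) = 1 + 3/y (V(y) = 3/y + 1 = 1 + 3/y)
b(c) = 0 (b(c) = -6 + ((3 + 6)/6)*4 = -6 + ((⅙)*9)*4 = -6 + (3/2)*4 = -6 + 6 = 0)
b(209) - 48067 = 0 - 48067 = -48067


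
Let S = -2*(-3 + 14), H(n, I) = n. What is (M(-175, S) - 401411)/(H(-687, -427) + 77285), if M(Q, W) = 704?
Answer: -400707/76598 ≈ -5.2313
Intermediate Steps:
S = -22 (S = -2*11 = -22)
(M(-175, S) - 401411)/(H(-687, -427) + 77285) = (704 - 401411)/(-687 + 77285) = -400707/76598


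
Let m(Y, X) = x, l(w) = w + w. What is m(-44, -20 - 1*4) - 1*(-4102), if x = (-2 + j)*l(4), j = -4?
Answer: 4054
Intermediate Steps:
l(w) = 2*w
x = -48 (x = (-2 - 4)*(2*4) = -6*8 = -48)
m(Y, X) = -48
m(-44, -20 - 1*4) - 1*(-4102) = -48 - 1*(-4102) = -48 + 4102 = 4054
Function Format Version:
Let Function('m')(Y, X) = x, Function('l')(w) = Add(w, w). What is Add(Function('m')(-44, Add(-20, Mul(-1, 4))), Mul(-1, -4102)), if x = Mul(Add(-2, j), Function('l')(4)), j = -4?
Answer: 4054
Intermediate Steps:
Function('l')(w) = Mul(2, w)
x = -48 (x = Mul(Add(-2, -4), Mul(2, 4)) = Mul(-6, 8) = -48)
Function('m')(Y, X) = -48
Add(Function('m')(-44, Add(-20, Mul(-1, 4))), Mul(-1, -4102)) = Add(-48, Mul(-1, -4102)) = Add(-48, 4102) = 4054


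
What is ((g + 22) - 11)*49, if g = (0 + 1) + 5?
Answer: 833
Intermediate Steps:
g = 6 (g = 1 + 5 = 6)
((g + 22) - 11)*49 = ((6 + 22) - 11)*49 = (28 - 11)*49 = 17*49 = 833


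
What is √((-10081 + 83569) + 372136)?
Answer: 2*√111406 ≈ 667.55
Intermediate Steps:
√((-10081 + 83569) + 372136) = √(73488 + 372136) = √445624 = 2*√111406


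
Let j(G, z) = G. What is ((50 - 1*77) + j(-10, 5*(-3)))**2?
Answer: 1369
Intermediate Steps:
((50 - 1*77) + j(-10, 5*(-3)))**2 = ((50 - 1*77) - 10)**2 = ((50 - 77) - 10)**2 = (-27 - 10)**2 = (-37)**2 = 1369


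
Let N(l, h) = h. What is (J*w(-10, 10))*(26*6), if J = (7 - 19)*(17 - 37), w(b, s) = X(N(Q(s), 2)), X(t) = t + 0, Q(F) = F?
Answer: 74880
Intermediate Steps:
X(t) = t
w(b, s) = 2
J = 240 (J = -12*(-20) = 240)
(J*w(-10, 10))*(26*6) = (240*2)*(26*6) = 480*156 = 74880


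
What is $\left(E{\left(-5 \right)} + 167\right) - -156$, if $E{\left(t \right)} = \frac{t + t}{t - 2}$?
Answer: $\frac{2271}{7} \approx 324.43$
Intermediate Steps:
$E{\left(t \right)} = \frac{2 t}{-2 + t}$
$\left(E{\left(-5 \right)} + 167\right) - -156 = \left(2 \left(-5\right) \frac{1}{-2 - 5} + 167\right) - -156 = \left(2 \left(-5\right) \frac{1}{-7} + 167\right) + 156 = \left(2 \left(-5\right) \left(- \frac{1}{7}\right) + 167\right) + 156 = \left(\frac{10}{7} + 167\right) + 156 = \frac{1179}{7} + 156 = \frac{2271}{7}$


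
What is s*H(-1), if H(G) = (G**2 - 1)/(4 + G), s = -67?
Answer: 0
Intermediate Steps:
H(G) = (-1 + G**2)/(4 + G)
s*H(-1) = -67*(-1 + (-1)**2)/(4 - 1) = -67*(-1 + 1)/3 = -67*0/3 = -67*0 = 0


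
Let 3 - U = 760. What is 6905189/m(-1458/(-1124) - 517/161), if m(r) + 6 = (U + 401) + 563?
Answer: 6905189/201 ≈ 34354.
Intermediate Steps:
U = -757 (U = 3 - 1*760 = 3 - 760 = -757)
m(r) = 201 (m(r) = -6 + ((-757 + 401) + 563) = -6 + (-356 + 563) = -6 + 207 = 201)
6905189/m(-1458/(-1124) - 517/161) = 6905189/201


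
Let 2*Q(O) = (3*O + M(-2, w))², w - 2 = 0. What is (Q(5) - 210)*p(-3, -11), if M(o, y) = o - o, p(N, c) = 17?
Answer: -3315/2 ≈ -1657.5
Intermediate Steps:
w = 2 (w = 2 + 0 = 2)
M(o, y) = 0
Q(O) = 9*O²/2 (Q(O) = (3*O + 0)²/2 = (3*O)²/2 = (9*O²)/2 = 9*O²/2)
(Q(5) - 210)*p(-3, -11) = ((9/2)*5² - 210)*17 = ((9/2)*25 - 210)*17 = (225/2 - 210)*17 = -195/2*17 = -3315/2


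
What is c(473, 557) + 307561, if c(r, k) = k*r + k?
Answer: 571579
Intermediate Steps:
c(r, k) = k + k*r
c(473, 557) + 307561 = 557*(1 + 473) + 307561 = 557*474 + 307561 = 264018 + 307561 = 571579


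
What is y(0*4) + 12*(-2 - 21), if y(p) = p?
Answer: -276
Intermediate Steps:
y(0*4) + 12*(-2 - 21) = 0*4 + 12*(-2 - 21) = 0 + 12*(-23) = 0 - 276 = -276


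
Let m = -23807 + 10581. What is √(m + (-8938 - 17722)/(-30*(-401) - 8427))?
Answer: I*√171790816614/3603 ≈ 115.04*I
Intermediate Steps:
m = -13226
√(m + (-8938 - 17722)/(-30*(-401) - 8427)) = √(-13226 + (-8938 - 17722)/(-30*(-401) - 8427)) = √(-13226 - 26660/(12030 - 8427)) = √(-13226 - 26660/3603) = √(-47679938/3603) = I*√171790816614/3603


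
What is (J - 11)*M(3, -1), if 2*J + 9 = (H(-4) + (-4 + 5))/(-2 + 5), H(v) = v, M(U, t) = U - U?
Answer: 0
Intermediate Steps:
M(U, t) = 0
J = -5 (J = -9/2 + ((-4 + (-4 + 5))/(-2 + 5))/2 = -9/2 + ((-4 + 1)/3)/2 = -9/2 + (-3*⅓)/2 = -9/2 + (½)*(-1) = -9/2 - ½ = -5)
(J - 11)*M(3, -1) = (-5 - 11)*0 = -16*0 = 0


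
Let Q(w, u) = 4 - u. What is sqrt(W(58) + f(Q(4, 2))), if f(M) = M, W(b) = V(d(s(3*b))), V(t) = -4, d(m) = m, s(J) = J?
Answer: I*sqrt(2) ≈ 1.4142*I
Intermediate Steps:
W(b) = -4
sqrt(W(58) + f(Q(4, 2))) = sqrt(-4 + (4 - 1*2)) = sqrt(-4 + (4 - 2)) = sqrt(-4 + 2) = sqrt(-2) = I*sqrt(2)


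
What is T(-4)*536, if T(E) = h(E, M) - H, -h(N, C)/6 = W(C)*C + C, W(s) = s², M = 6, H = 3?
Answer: -715560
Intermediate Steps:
h(N, C) = -6*C - 6*C³ (h(N, C) = -6*(C²*C + C) = -6*(C³ + C) = -6*(C + C³) = -6*C - 6*C³)
T(E) = -1335 (T(E) = -6*6*(1 + 6²) - 1*3 = -6*6*(1 + 36) - 3 = -6*6*37 - 3 = -1332 - 3 = -1335)
T(-4)*536 = -1335*536 = -715560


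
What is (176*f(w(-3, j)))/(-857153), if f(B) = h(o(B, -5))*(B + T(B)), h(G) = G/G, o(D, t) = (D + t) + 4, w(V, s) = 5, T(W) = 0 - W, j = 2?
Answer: 0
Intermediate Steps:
T(W) = -W
o(D, t) = 4 + D + t
h(G) = 1
f(B) = 0 (f(B) = 1*(B - B) = 1*0 = 0)
(176*f(w(-3, j)))/(-857153) = (176*0)/(-857153) = 0*(-1/857153) = 0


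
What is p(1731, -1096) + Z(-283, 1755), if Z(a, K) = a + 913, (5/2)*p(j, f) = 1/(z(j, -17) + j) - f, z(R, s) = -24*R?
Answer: 212681044/199065 ≈ 1068.4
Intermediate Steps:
p(j, f) = -2*f/5 - 2/(115*j) (p(j, f) = 2*(1/(-24*j + j) - f)/5 = 2*(1/(-23*j) - f)/5 = 2*(-1/(23*j) - f)/5 = 2*(-f - 1/(23*j))/5 = -2*f/5 - 2/(115*j))
Z(a, K) = 913 + a
p(1731, -1096) + Z(-283, 1755) = (2/115)*(-1 - 23*(-1096)*1731)/1731 + (913 - 283) = (2/115)*(1/1731)*(-1 + 43635048) + 630 = (2/115)*(1/1731)*43635047 + 630 = 87270094/199065 + 630 = 212681044/199065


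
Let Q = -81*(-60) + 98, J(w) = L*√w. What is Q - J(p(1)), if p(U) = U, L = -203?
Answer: 5161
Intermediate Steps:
J(w) = -203*√w
Q = 4958 (Q = 4860 + 98 = 4958)
Q - J(p(1)) = 4958 - (-203)*√1 = 4958 - (-203) = 4958 - 1*(-203) = 4958 + 203 = 5161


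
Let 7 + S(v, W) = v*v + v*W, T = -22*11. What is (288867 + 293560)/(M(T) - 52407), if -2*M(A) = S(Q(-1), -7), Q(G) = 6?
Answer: -1164854/104801 ≈ -11.115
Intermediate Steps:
T = -242
S(v, W) = -7 + v² + W*v (S(v, W) = -7 + (v*v + v*W) = -7 + (v² + W*v) = -7 + v² + W*v)
M(A) = 13/2 (M(A) = -(-7 + 6² - 7*6)/2 = -(-7 + 36 - 42)/2 = -½*(-13) = 13/2)
(288867 + 293560)/(M(T) - 52407) = (288867 + 293560)/(13/2 - 52407) = 582427/(-104801/2) = 582427*(-2/104801) = -1164854/104801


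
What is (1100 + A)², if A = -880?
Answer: 48400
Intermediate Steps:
(1100 + A)² = (1100 - 880)² = 220² = 48400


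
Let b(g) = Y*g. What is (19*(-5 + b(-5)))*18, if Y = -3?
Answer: 3420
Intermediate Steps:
b(g) = -3*g
(19*(-5 + b(-5)))*18 = (19*(-5 - 3*(-5)))*18 = (19*(-5 + 15))*18 = (19*10)*18 = 190*18 = 3420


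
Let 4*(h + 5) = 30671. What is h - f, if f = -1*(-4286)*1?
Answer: 13507/4 ≈ 3376.8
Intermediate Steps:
h = 30651/4 (h = -5 + (¼)*30671 = -5 + 30671/4 = 30651/4 ≈ 7662.8)
f = 4286 (f = 4286*1 = 4286)
h - f = 30651/4 - 1*4286 = 30651/4 - 4286 = 13507/4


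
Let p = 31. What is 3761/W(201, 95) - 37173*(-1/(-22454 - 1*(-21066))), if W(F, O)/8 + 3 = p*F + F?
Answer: -476665367/17846904 ≈ -26.709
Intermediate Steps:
W(F, O) = -24 + 256*F (W(F, O) = -24 + 8*(31*F + F) = -24 + 8*(32*F) = -24 + 256*F)
3761/W(201, 95) - 37173*(-1/(-22454 - 1*(-21066))) = 3761/(-24 + 256*201) - 37173*(-1/(-22454 - 1*(-21066))) = 3761/(-24 + 51456) - 37173*(-1/(-22454 + 21066)) = 3761/51432 - 37173/((-1*(-1388))) = 3761*(1/51432) - 37173/1388 = 3761/51432 - 37173*1/1388 = 3761/51432 - 37173/1388 = -476665367/17846904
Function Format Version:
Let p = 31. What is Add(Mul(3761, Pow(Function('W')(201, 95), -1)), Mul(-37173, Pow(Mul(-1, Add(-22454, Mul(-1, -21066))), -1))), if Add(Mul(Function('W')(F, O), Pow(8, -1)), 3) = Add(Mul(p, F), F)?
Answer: Rational(-476665367, 17846904) ≈ -26.709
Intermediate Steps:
Function('W')(F, O) = Add(-24, Mul(256, F)) (Function('W')(F, O) = Add(-24, Mul(8, Add(Mul(31, F), F))) = Add(-24, Mul(8, Mul(32, F))) = Add(-24, Mul(256, F)))
Add(Mul(3761, Pow(Function('W')(201, 95), -1)), Mul(-37173, Pow(Mul(-1, Add(-22454, Mul(-1, -21066))), -1))) = Add(Mul(3761, Pow(Add(-24, Mul(256, 201)), -1)), Mul(-37173, Pow(Mul(-1, Add(-22454, Mul(-1, -21066))), -1))) = Add(Mul(3761, Pow(Add(-24, 51456), -1)), Mul(-37173, Pow(Mul(-1, Add(-22454, 21066)), -1))) = Add(Mul(3761, Pow(51432, -1)), Mul(-37173, Pow(Mul(-1, -1388), -1))) = Add(Mul(3761, Rational(1, 51432)), Mul(-37173, Pow(1388, -1))) = Add(Rational(3761, 51432), Mul(-37173, Rational(1, 1388))) = Add(Rational(3761, 51432), Rational(-37173, 1388)) = Rational(-476665367, 17846904)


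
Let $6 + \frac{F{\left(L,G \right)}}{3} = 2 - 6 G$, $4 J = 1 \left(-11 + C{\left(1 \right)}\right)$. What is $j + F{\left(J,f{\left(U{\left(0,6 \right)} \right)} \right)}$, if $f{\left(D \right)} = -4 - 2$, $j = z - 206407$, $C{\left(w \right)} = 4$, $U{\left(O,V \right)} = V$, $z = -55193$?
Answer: $-261504$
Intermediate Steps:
$j = -261600$ ($j = -55193 - 206407 = -261600$)
$f{\left(D \right)} = -6$
$J = - \frac{7}{4}$ ($J = \frac{1 \left(-11 + 4\right)}{4} = \frac{1 \left(-7\right)}{4} = \frac{1}{4} \left(-7\right) = - \frac{7}{4} \approx -1.75$)
$F{\left(L,G \right)} = -12 - 18 G$ ($F{\left(L,G \right)} = -18 + 3 \left(2 - 6 G\right) = -18 - \left(-6 + 18 G\right) = -12 - 18 G$)
$j + F{\left(J,f{\left(U{\left(0,6 \right)} \right)} \right)} = -261600 - -96 = -261600 + \left(-12 + 108\right) = -261600 + 96 = -261504$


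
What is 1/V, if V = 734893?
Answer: 1/734893 ≈ 1.3607e-6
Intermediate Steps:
1/V = 1/734893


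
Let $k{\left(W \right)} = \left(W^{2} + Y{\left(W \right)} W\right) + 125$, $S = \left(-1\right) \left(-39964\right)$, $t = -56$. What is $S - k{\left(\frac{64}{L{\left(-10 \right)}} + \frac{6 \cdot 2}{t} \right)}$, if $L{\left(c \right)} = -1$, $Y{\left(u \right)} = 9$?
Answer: $\frac{7113517}{196} \approx 36293.0$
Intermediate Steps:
$S = 39964$
$k{\left(W \right)} = 125 + W^{2} + 9 W$ ($k{\left(W \right)} = \left(W^{2} + 9 W\right) + 125 = 125 + W^{2} + 9 W$)
$S - k{\left(\frac{64}{L{\left(-10 \right)}} + \frac{6 \cdot 2}{t} \right)} = 39964 - \left(125 + \left(\frac{64}{-1} + \frac{6 \cdot 2}{-56}\right)^{2} + 9 \left(\frac{64}{-1} + \frac{6 \cdot 2}{-56}\right)\right) = 39964 - \left(125 + \left(64 \left(-1\right) + 12 \left(- \frac{1}{56}\right)\right)^{2} + 9 \left(64 \left(-1\right) + 12 \left(- \frac{1}{56}\right)\right)\right) = 39964 - \left(125 + \left(-64 - \frac{3}{14}\right)^{2} + 9 \left(-64 - \frac{3}{14}\right)\right) = 39964 - \left(125 + \left(- \frac{899}{14}\right)^{2} + 9 \left(- \frac{899}{14}\right)\right) = 39964 - \left(125 + \frac{808201}{196} - \frac{8091}{14}\right) = 39964 - \frac{719427}{196} = \frac{7113517}{196}$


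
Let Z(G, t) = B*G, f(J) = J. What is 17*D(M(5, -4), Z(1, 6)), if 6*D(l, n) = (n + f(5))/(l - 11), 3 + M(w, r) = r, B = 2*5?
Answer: -85/36 ≈ -2.3611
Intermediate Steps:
B = 10
Z(G, t) = 10*G
M(w, r) = -3 + r
D(l, n) = (5 + n)/(6*(-11 + l)) (D(l, n) = ((n + 5)/(l - 11))/6 = ((5 + n)/(-11 + l))/6 = (5 + n)/(6*(-11 + l)))
17*D(M(5, -4), Z(1, 6)) = 17*((5 + 10*1)/(6*(-11 + (-3 - 4)))) = 17*((5 + 10)/(6*(-11 - 7))) = 17*((1/6)*15/(-18)) = 17*((1/6)*(-1/18)*15) = 17*(-5/36) = -85/36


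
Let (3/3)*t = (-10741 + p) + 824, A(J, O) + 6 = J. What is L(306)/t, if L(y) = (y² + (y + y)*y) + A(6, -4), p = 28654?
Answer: 280908/18737 ≈ 14.992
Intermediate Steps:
A(J, O) = -6 + J
t = 18737 (t = (-10741 + 28654) + 824 = 17913 + 824 = 18737)
L(y) = 3*y² (L(y) = (y² + (y + y)*y) + (-6 + 6) = (y² + (2*y)*y) + 0 = (y² + 2*y²) + 0 = 3*y² + 0 = 3*y²)
L(306)/t = (3*306²)/18737 = (3*93636)*(1/18737) = 280908*(1/18737) = 280908/18737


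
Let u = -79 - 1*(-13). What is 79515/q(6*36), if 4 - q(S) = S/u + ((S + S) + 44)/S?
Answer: 47231910/3011 ≈ 15686.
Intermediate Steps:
u = -66 (u = -79 + 13 = -66)
q(S) = 4 + S/66 - (44 + 2*S)/S (q(S) = 4 - (S/(-66) + ((S + S) + 44)/S) = 4 - (S*(-1/66) + (2*S + 44)/S) = 4 - (-S/66 + (44 + 2*S)/S) = 4 + (S/66 - (44 + 2*S)/S) = 4 + S/66 - (44 + 2*S)/S)
79515/q(6*36) = 79515/(2 - 44/(6*36) + (6*36)/66) = 79515/(2 - 44/216 + (1/66)*216) = 79515/(2 - 44*1/216 + 36/11) = 79515/(2 - 11/54 + 36/11) = 79515/(3011/594) = 79515*(594/3011) = 47231910/3011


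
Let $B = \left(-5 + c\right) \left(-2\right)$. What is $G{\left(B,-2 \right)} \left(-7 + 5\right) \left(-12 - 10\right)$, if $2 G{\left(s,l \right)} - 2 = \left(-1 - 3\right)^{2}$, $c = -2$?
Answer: $396$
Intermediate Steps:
$B = 14$ ($B = \left(-5 - 2\right) \left(-2\right) = \left(-7\right) \left(-2\right) = 14$)
$G{\left(s,l \right)} = 9$ ($G{\left(s,l \right)} = 1 + \frac{\left(-1 - 3\right)^{2}}{2} = 1 + \frac{\left(-4\right)^{2}}{2} = 1 + \frac{1}{2} \cdot 16 = 1 + 8 = 9$)
$G{\left(B,-2 \right)} \left(-7 + 5\right) \left(-12 - 10\right) = 9 \left(-7 + 5\right) \left(-12 - 10\right) = 9 \left(\left(-2\right) \left(-22\right)\right) = 9 \cdot 44 = 396$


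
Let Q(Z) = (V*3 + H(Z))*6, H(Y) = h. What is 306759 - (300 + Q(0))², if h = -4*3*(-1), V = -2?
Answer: 193863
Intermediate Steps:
h = 12 (h = -12*(-1) = 12)
H(Y) = 12
Q(Z) = 36 (Q(Z) = (-2*3 + 12)*6 = (-6 + 12)*6 = 6*6 = 36)
306759 - (300 + Q(0))² = 306759 - (300 + 36)² = 306759 - 1*336² = 306759 - 1*112896 = 306759 - 112896 = 193863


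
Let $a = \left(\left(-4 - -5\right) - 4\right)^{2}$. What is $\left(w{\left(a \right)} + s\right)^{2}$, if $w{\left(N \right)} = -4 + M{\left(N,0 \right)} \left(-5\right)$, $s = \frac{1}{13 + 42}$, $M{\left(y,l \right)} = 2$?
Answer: $\frac{591361}{3025} \approx 195.49$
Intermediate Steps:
$a = 9$ ($a = \left(\left(-4 + 5\right) - 4\right)^{2} = \left(1 - 4\right)^{2} = \left(-3\right)^{2} = 9$)
$s = \frac{1}{55} \approx 0.018182$
$w{\left(N \right)} = -14$ ($w{\left(N \right)} = -4 + 2 \left(-5\right) = -4 - 10 = -14$)
$\left(w{\left(a \right)} + s\right)^{2} = \left(-14 + \frac{1}{55}\right)^{2} = \left(- \frac{769}{55}\right)^{2} = \frac{591361}{3025}$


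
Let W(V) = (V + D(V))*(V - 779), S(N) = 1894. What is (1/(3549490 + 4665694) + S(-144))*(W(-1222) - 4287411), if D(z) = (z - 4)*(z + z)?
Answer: -93318864927523100901/8215184 ≈ -1.1359e+13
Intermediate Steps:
D(z) = 2*z*(-4 + z) (D(z) = (-4 + z)*(2*z) = 2*z*(-4 + z))
W(V) = (-779 + V)*(V + 2*V*(-4 + V)) (W(V) = (V + 2*V*(-4 + V))*(V - 779) = (V + 2*V*(-4 + V))*(-779 + V) = (-779 + V)*(V + 2*V*(-4 + V)))
(1/(3549490 + 4665694) + S(-144))*(W(-1222) - 4287411) = (1/(3549490 + 4665694) + 1894)*(-1222*(5453 - 1565*(-1222) + 2*(-1222)**2) - 4287411) = (1/8215184 + 1894)*(-1222*(5453 + 1912430 + 2*1493284) - 4287411) = (1/8215184 + 1894)*(-1222*(5453 + 1912430 + 2986568) - 4287411) = 15559558497*(-1222*4904451 - 4287411)/8215184 = 15559558497*(-5993239122 - 4287411)/8215184 = (15559558497/8215184)*(-5997526533) = -93318864927523100901/8215184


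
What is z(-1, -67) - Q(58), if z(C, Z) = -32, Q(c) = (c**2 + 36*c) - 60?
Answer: -5424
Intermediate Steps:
Q(c) = -60 + c**2 + 36*c
z(-1, -67) - Q(58) = -32 - (-60 + 58**2 + 36*58) = -32 - (-60 + 3364 + 2088) = -32 - 1*5392 = -32 - 5392 = -5424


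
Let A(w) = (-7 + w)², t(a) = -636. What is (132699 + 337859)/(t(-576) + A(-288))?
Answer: 470558/86389 ≈ 5.4470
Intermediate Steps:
(132699 + 337859)/(t(-576) + A(-288)) = (132699 + 337859)/(-636 + (-7 - 288)²) = 470558/(-636 + (-295)²) = 470558/(-636 + 87025) = 470558/86389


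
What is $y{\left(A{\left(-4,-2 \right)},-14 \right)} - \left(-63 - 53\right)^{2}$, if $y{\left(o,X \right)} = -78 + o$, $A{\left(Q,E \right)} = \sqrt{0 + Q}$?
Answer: $-13534 + 2 i \approx -13534.0 + 2.0 i$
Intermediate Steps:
$A{\left(Q,E \right)} = \sqrt{Q}$
$y{\left(A{\left(-4,-2 \right)},-14 \right)} - \left(-63 - 53\right)^{2} = \left(-78 + \sqrt{-4}\right) - \left(-63 - 53\right)^{2} = \left(-78 + 2 i\right) - \left(-116\right)^{2} = \left(-78 + 2 i\right) - 13456 = -13534 + 2 i$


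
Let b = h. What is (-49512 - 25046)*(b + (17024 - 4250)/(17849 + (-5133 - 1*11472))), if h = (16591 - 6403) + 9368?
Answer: -453693594101/311 ≈ -1.4588e+9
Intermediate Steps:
h = 19556 (h = 10188 + 9368 = 19556)
b = 19556
(-49512 - 25046)*(b + (17024 - 4250)/(17849 + (-5133 - 1*11472))) = (-49512 - 25046)*(19556 + (17024 - 4250)/(17849 + (-5133 - 1*11472))) = -74558*(19556 + 12774/(17849 + (-5133 - 11472))) = -74558*(19556 + 12774/(17849 - 16605)) = -74558*(19556 + 12774/1244) = -74558*(19556 + 12774*(1/1244)) = -74558*(19556 + 6387/622) = -74558*12170219/622 = -453693594101/311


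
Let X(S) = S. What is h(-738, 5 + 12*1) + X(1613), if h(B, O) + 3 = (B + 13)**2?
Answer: 527235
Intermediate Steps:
h(B, O) = -3 + (13 + B)**2 (h(B, O) = -3 + (B + 13)**2 = -3 + (13 + B)**2)
h(-738, 5 + 12*1) + X(1613) = (-3 + (13 - 738)**2) + 1613 = (-3 + (-725)**2) + 1613 = (-3 + 525625) + 1613 = 525622 + 1613 = 527235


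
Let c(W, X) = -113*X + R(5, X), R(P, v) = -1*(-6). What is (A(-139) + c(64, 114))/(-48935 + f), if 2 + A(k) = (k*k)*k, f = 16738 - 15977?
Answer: 899499/16058 ≈ 56.016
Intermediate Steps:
f = 761
R(P, v) = 6
c(W, X) = 6 - 113*X (c(W, X) = -113*X + 6 = 6 - 113*X)
A(k) = -2 + k³ (A(k) = -2 + (k*k)*k = -2 + k²*k = -2 + k³)
(A(-139) + c(64, 114))/(-48935 + f) = ((-2 + (-139)³) + (6 - 113*114))/(-48935 + 761) = ((-2 - 2685619) + (6 - 12882))/(-48174) = (-2685621 - 12876)*(-1/48174) = -2698497*(-1/48174) = 899499/16058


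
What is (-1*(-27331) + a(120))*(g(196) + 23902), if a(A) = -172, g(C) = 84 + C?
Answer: 656758938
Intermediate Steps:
(-1*(-27331) + a(120))*(g(196) + 23902) = (-1*(-27331) - 172)*((84 + 196) + 23902) = (27331 - 172)*(280 + 23902) = 27159*24182 = 656758938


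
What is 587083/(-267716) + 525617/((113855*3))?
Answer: -59810924123/91442415540 ≈ -0.65408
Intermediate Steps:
587083/(-267716) + 525617/((113855*3)) = 587083*(-1/267716) + 525617/341565 = -587083/267716 + 525617*(1/341565) = -587083/267716 + 525617/341565 = -59810924123/91442415540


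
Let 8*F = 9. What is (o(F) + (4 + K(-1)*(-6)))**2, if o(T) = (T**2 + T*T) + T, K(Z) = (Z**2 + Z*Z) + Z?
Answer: 2809/1024 ≈ 2.7432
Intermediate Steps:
F = 9/8 (F = (1/8)*9 = 9/8 ≈ 1.1250)
K(Z) = Z + 2*Z**2 (K(Z) = (Z**2 + Z**2) + Z = 2*Z**2 + Z = Z + 2*Z**2)
o(T) = T + 2*T**2 (o(T) = (T**2 + T**2) + T = 2*T**2 + T = T + 2*T**2)
(o(F) + (4 + K(-1)*(-6)))**2 = (9*(1 + 2*(9/8))/8 + (4 - (1 + 2*(-1))*(-6)))**2 = (9*(1 + 9/4)/8 + (4 - (1 - 2)*(-6)))**2 = ((9/8)*(13/4) + (4 - 1*(-1)*(-6)))**2 = (117/32 + (4 + 1*(-6)))**2 = (117/32 + (4 - 6))**2 = (117/32 - 2)**2 = (53/32)**2 = 2809/1024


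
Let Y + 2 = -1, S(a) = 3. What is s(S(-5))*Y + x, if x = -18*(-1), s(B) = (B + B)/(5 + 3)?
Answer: 63/4 ≈ 15.750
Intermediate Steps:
s(B) = B/4 (s(B) = (2*B)/8 = (2*B)*(⅛) = B/4)
x = 18
Y = -3 (Y = -2 - 1 = -3)
s(S(-5))*Y + x = ((¼)*3)*(-3) + 18 = (¾)*(-3) + 18 = -9/4 + 18 = 63/4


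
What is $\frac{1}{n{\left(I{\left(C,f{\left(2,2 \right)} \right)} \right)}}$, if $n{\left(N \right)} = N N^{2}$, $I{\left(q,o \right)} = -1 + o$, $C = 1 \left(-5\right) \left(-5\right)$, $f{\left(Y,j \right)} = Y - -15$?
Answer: $\frac{1}{4096} \approx 0.00024414$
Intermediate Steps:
$f{\left(Y,j \right)} = 15 + Y$ ($f{\left(Y,j \right)} = Y + 15 = 15 + Y$)
$C = 25$ ($C = \left(-5\right) \left(-5\right) = 25$)
$n{\left(N \right)} = N^{3}$
$\frac{1}{n{\left(I{\left(C,f{\left(2,2 \right)} \right)} \right)}} = \frac{1}{\left(-1 + \left(15 + 2\right)\right)^{3}} = \frac{1}{\left(-1 + 17\right)^{3}} = \frac{1}{16^{3}} = \frac{1}{4096}$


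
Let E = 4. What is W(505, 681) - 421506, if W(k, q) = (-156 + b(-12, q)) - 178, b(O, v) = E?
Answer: -421836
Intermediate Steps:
b(O, v) = 4
W(k, q) = -330 (W(k, q) = (-156 + 4) - 178 = -152 - 178 = -330)
W(505, 681) - 421506 = -330 - 421506 = -421836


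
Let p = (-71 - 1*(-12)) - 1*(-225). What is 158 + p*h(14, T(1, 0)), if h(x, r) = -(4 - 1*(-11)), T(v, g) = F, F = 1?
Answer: -2332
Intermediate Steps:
T(v, g) = 1
h(x, r) = -15 (h(x, r) = -(4 + 11) = -1*15 = -15)
p = 166 (p = (-71 + 12) + 225 = -59 + 225 = 166)
158 + p*h(14, T(1, 0)) = 158 + 166*(-15) = 158 - 2490 = -2332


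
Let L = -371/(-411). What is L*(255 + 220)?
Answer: 176225/411 ≈ 428.77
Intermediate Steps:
L = 371/411 (L = -371*(-1/411) = 371/411 ≈ 0.90268)
L*(255 + 220) = 371*(255 + 220)/411 = (371/411)*475 = 176225/411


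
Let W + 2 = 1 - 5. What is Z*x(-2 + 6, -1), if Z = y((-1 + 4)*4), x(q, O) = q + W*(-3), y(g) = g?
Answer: 264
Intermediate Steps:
W = -6 (W = -2 + (1 - 5) = -2 - 4 = -6)
x(q, O) = 18 + q (x(q, O) = q - 6*(-3) = q + 18 = 18 + q)
Z = 12 (Z = (-1 + 4)*4 = 3*4 = 12)
Z*x(-2 + 6, -1) = 12*(18 + (-2 + 6)) = 12*(18 + 4) = 12*22 = 264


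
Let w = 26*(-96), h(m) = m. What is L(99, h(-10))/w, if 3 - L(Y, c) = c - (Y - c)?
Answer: -61/1248 ≈ -0.048878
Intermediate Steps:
w = -2496
L(Y, c) = 3 + Y - 2*c (L(Y, c) = 3 - (c - (Y - c)) = 3 - (c + (c - Y)) = 3 - (-Y + 2*c) = 3 + (Y - 2*c) = 3 + Y - 2*c)
L(99, h(-10))/w = (3 + 99 - 2*(-10))/(-2496) = (3 + 99 + 20)*(-1/2496) = 122*(-1/2496) = -61/1248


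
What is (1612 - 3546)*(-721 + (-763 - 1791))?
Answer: 6333850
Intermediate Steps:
(1612 - 3546)*(-721 + (-763 - 1791)) = -1934*(-721 - 2554) = -1934*(-3275) = 6333850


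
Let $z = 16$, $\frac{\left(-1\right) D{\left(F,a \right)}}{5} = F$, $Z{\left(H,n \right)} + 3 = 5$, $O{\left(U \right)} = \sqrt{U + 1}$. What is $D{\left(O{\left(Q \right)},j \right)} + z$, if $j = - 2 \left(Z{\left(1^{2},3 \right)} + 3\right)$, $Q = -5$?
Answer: $16 - 10 i \approx 16.0 - 10.0 i$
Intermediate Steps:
$O{\left(U \right)} = \sqrt{1 + U}$
$Z{\left(H,n \right)} = 2$ ($Z{\left(H,n \right)} = -3 + 5 = 2$)
$j = -10$ ($j = - 2 \left(2 + 3\right) = \left(-2\right) 5 = -10$)
$D{\left(F,a \right)} = - 5 F$
$D{\left(O{\left(Q \right)},j \right)} + z = - 5 \sqrt{1 - 5} + 16 = - 5 \sqrt{-4} + 16 = - 5 \cdot 2 i + 16 = - 10 i + 16 = 16 - 10 i$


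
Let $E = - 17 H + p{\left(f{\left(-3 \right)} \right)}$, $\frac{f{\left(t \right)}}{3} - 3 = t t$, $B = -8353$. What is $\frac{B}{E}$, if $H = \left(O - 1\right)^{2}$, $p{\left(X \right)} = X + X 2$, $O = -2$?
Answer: $\frac{8353}{45} \approx 185.62$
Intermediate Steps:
$f{\left(t \right)} = 9 + 3 t^{2}$ ($f{\left(t \right)} = 9 + 3 t t = 9 + 3 t^{2}$)
$p{\left(X \right)} = 3 X$ ($p{\left(X \right)} = X + 2 X = 3 X$)
$H = 9$ ($H = \left(-2 - 1\right)^{2} = \left(-3\right)^{2} = 9$)
$E = -45$ ($E = \left(-17\right) 9 + 3 \left(9 + 3 \left(-3\right)^{2}\right) = -153 + 3 \left(9 + 3 \cdot 9\right) = -153 + 3 \left(9 + 27\right) = -153 + 3 \cdot 36 = -153 + 108 = -45$)
$\frac{B}{E} = - \frac{8353}{-45} = \left(-8353\right) \left(- \frac{1}{45}\right) = \frac{8353}{45}$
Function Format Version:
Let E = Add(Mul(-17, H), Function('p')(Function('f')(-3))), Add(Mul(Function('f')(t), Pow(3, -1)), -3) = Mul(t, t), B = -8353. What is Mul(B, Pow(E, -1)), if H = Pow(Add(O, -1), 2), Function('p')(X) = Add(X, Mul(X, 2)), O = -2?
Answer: Rational(8353, 45) ≈ 185.62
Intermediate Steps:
Function('f')(t) = Add(9, Mul(3, Pow(t, 2))) (Function('f')(t) = Add(9, Mul(3, Mul(t, t))) = Add(9, Mul(3, Pow(t, 2))))
Function('p')(X) = Mul(3, X) (Function('p')(X) = Add(X, Mul(2, X)) = Mul(3, X))
H = 9 (H = Pow(Add(-2, -1), 2) = Pow(-3, 2) = 9)
E = -45 (E = Add(Mul(-17, 9), Mul(3, Add(9, Mul(3, Pow(-3, 2))))) = Add(-153, Mul(3, Add(9, Mul(3, 9)))) = Add(-153, Mul(3, Add(9, 27))) = Add(-153, Mul(3, 36)) = Add(-153, 108) = -45)
Mul(B, Pow(E, -1)) = Mul(-8353, Pow(-45, -1)) = Mul(-8353, Rational(-1, 45)) = Rational(8353, 45)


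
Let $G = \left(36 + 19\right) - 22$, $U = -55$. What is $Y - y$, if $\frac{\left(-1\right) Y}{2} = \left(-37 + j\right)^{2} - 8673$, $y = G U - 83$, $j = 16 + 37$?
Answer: $18732$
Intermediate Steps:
$G = 33$ ($G = 55 - 22 = 33$)
$j = 53$
$y = -1898$ ($y = 33 \left(-55\right) - 83 = -1815 - 83 = -1898$)
$Y = 16834$ ($Y = - 2 \left(\left(-37 + 53\right)^{2} - 8673\right) = - 2 \left(16^{2} - 8673\right) = - 2 \left(256 - 8673\right) = \left(-2\right) \left(-8417\right) = 16834$)
$Y - y = 16834 - -1898 = 16834 + 1898 = 18732$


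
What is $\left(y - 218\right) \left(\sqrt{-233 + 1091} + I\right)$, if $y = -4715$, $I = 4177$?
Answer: $-20605141 - 4933 \sqrt{858} \approx -2.075 \cdot 10^{7}$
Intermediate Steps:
$\left(y - 218\right) \left(\sqrt{-233 + 1091} + I\right) = \left(-4715 - 218\right) \left(\sqrt{-233 + 1091} + 4177\right) = - 4933 \left(\sqrt{858} + 4177\right) = - 4933 \left(4177 + \sqrt{858}\right) = -20605141 - 4933 \sqrt{858}$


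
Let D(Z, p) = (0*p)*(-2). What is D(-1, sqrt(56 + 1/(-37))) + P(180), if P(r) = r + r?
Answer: 360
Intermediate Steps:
P(r) = 2*r
D(Z, p) = 0 (D(Z, p) = 0*(-2) = 0)
D(-1, sqrt(56 + 1/(-37))) + P(180) = 0 + 2*180 = 0 + 360 = 360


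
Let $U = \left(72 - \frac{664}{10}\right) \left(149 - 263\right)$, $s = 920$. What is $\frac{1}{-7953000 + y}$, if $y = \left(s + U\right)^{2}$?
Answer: $- \frac{25}{196842536} \approx -1.2701 \cdot 10^{-7}$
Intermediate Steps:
$U = - \frac{3192}{5}$ ($U = \left(72 - \frac{332}{5}\right) \left(-114\right) = \frac{28}{5} \left(-114\right) = - \frac{3192}{5} \approx -638.4$)
$y = \frac{1982464}{25}$ ($y = \left(920 - \frac{3192}{5}\right)^{2} = \left(\frac{1408}{5}\right)^{2} = \frac{1982464}{25} \approx 79299.0$)
$\frac{1}{-7953000 + y} = \frac{1}{-7953000 + \frac{1982464}{25}} = \frac{1}{- \frac{196842536}{25}} = - \frac{25}{196842536}$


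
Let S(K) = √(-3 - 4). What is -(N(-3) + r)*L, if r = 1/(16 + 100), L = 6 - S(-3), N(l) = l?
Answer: 1041/58 - 347*I*√7/116 ≈ 17.948 - 7.9144*I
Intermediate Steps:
S(K) = I*√7 (S(K) = √(-7) = I*√7)
L = 6 - I*√7 ≈ 6.0 - 2.6458*I
r = 1/116 ≈ 0.0086207
-(N(-3) + r)*L = -(-3 + 1/116)*(6 - I*√7) = -(-347)*(6 - I*√7)/116 = -(-1041/58 + 347*I*√7/116) = 1041/58 - 347*I*√7/116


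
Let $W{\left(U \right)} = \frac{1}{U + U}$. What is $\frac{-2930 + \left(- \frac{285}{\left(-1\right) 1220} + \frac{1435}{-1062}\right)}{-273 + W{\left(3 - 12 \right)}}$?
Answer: $\frac{379767323}{35378170} \approx 10.735$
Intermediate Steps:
$W{\left(U \right)} = \frac{1}{2 U}$
$\frac{-2930 + \left(- \frac{285}{\left(-1\right) 1220} + \frac{1435}{-1062}\right)}{-273 + W{\left(3 - 12 \right)}} = \frac{-2930 + \left(- \frac{285}{\left(-1\right) 1220} + \frac{1435}{-1062}\right)}{-273 + \frac{1}{2 \left(3 - 12\right)}} = \frac{-2930 - \left(\frac{1435}{1062} + \frac{285}{-1220}\right)}{-273 + \frac{1}{2 \left(3 - 12\right)}} = \frac{-2930 - \frac{144803}{129564}}{-273 + \frac{1}{2 \left(-9\right)}} = \frac{-2930 + \left(\frac{57}{244} - \frac{1435}{1062}\right)}{-273 + \frac{1}{2} \left(- \frac{1}{9}\right)} = \frac{-2930 - \frac{144803}{129564}}{-273 - \frac{1}{18}} = - \frac{379767323}{129564 \left(- \frac{4915}{18}\right)} = \left(- \frac{379767323}{129564}\right) \left(- \frac{18}{4915}\right) = \frac{379767323}{35378170}$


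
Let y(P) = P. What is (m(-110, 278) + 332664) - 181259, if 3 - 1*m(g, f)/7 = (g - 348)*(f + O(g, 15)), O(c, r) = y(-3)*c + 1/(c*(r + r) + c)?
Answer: 3581647567/1705 ≈ 2.1007e+6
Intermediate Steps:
O(c, r) = 1/(c + 2*c*r) - 3*c (O(c, r) = -3*c + 1/(c*(r + r) + c) = -3*c + 1/(c*(2*r) + c) = -3*c + 1/(2*c*r + c) = -3*c + 1/(c + 2*c*r) = 1/(c + 2*c*r) - 3*c)
m(g, f) = 21 - 7*(-348 + g)*(f + (1 - 93*g**2)/(31*g)) (m(g, f) = 21 - 7*(g - 348)*(f + (1 - 3*g**2 - 6*15*g**2)/(g*(1 + 2*15))) = 21 - 7*(-348 + g)*(f + (1 - 3*g**2 - 90*g**2)/(g*(1 + 30))) = 21 - 7*(-348 + g)*(f + (1 - 93*g**2)/(g*31)) = 21 - 7*(-348 + g)*(f + (1/31)*(1 - 93*g**2)/g) = 21 - 7*(-348 + g)*(f + (1 - 93*g**2)/(31*g)))
(m(-110, 278) + 332664) - 181259 = ((644/31 - 7308*(-110) + 21*(-110)**2 + 2436*278 + (2436/31)/(-110) - 7*278*(-110)) + 332664) - 181259 = ((644/31 + 803880 + 21*12100 + 677208 + (2436/31)*(-1/110) + 214060) + 332664) - 181259 = ((644/31 + 803880 + 254100 + 677208 - 1218/1705 + 214060) + 332664) - 181259 = (3323502042/1705 + 332664) - 181259 = 3890694162/1705 - 181259 = 3581647567/1705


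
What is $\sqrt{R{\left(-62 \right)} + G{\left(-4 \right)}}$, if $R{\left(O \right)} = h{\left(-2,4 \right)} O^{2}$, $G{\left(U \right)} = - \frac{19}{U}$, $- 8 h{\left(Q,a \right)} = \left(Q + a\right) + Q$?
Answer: $\frac{\sqrt{19}}{2} \approx 2.1795$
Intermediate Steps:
$h{\left(Q,a \right)} = - \frac{Q}{4} - \frac{a}{8}$ ($h{\left(Q,a \right)} = - \frac{\left(Q + a\right) + Q}{8} = - \frac{a + 2 Q}{8} = - \frac{Q}{4} - \frac{a}{8}$)
$R{\left(O \right)} = 0$ ($R{\left(O \right)} = \left(\left(- \frac{1}{4}\right) \left(-2\right) - \frac{1}{2}\right) O^{2} = \left(\frac{1}{2} - \frac{1}{2}\right) O^{2} = 0 O^{2} = 0$)
$\sqrt{R{\left(-62 \right)} + G{\left(-4 \right)}} = \sqrt{0 - \frac{19}{-4}} = \sqrt{0 - - \frac{19}{4}} = \sqrt{0 + \frac{19}{4}} = \sqrt{\frac{19}{4}} = \frac{\sqrt{19}}{2}$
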